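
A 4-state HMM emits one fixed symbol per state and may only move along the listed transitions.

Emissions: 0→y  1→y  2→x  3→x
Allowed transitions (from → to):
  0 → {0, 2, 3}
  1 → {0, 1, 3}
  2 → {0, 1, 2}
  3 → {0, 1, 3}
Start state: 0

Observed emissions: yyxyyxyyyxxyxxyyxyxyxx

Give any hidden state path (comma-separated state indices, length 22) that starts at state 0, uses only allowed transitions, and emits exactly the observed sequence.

0,0,2,1,0,2,0,0,0,3,3,0,2,2,1,0,2,0,3,0,3,3

  pos 0: y in {0,1}, choose 0; start
  pos 1: y in {0,1}, choose 0; 0->0 ok
  pos 2: x in {2,3}, choose 2; 0->2 ok
  pos 3: y in {0,1}, choose 1; 2->1 ok
  pos 4: y in {0,1}, choose 0; 1->0 ok
  pos 5: x in {2,3}, choose 2; 0->2 ok
  pos 6: y in {0,1}, choose 0; 2->0 ok
  pos 7: y in {0,1}, choose 0; 0->0 ok
  pos 8: y in {0,1}, choose 0; 0->0 ok
  pos 9: x in {2,3}, choose 3; 0->3 ok
  pos 10: x in {2,3}, choose 3; 3->3 ok
  pos 11: y in {0,1}, choose 0; 3->0 ok
  pos 12: x in {2,3}, choose 2; 0->2 ok
  pos 13: x in {2,3}, choose 2; 2->2 ok
  pos 14: y in {0,1}, choose 1; 2->1 ok
  pos 15: y in {0,1}, choose 0; 1->0 ok
  pos 16: x in {2,3}, choose 2; 0->2 ok
  pos 17: y in {0,1}, choose 0; 2->0 ok
  pos 18: x in {2,3}, choose 3; 0->3 ok
  pos 19: y in {0,1}, choose 0; 3->0 ok
  pos 20: x in {2,3}, choose 3; 0->3 ok
  pos 21: x in {2,3}, choose 3; 3->3 ok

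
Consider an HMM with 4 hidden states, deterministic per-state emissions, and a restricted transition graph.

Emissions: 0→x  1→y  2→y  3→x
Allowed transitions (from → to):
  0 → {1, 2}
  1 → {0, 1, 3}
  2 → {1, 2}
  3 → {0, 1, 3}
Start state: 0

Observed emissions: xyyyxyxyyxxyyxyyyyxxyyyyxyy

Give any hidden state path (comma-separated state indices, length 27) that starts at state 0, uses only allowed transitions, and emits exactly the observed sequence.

  pos 0: x in {0,3}, choose 0; start
  pos 1: y in {1,2}, choose 1; 0->1 ok
  pos 2: y in {1,2}, choose 1; 1->1 ok
  pos 3: y in {1,2}, choose 1; 1->1 ok
  pos 4: x in {0,3}, choose 0; 1->0 ok
  pos 5: y in {1,2}, choose 1; 0->1 ok
  pos 6: x in {0,3}, choose 0; 1->0 ok
  pos 7: y in {1,2}, choose 2; 0->2 ok
  pos 8: y in {1,2}, choose 1; 2->1 ok
  pos 9: x in {0,3}, choose 3; 1->3 ok
  pos 10: x in {0,3}, choose 0; 3->0 ok
  pos 11: y in {1,2}, choose 1; 0->1 ok
  pos 12: y in {1,2}, choose 1; 1->1 ok
  pos 13: x in {0,3}, choose 0; 1->0 ok
  pos 14: y in {1,2}, choose 2; 0->2 ok
  pos 15: y in {1,2}, choose 2; 2->2 ok
  pos 16: y in {1,2}, choose 2; 2->2 ok
  pos 17: y in {1,2}, choose 1; 2->1 ok
  pos 18: x in {0,3}, choose 3; 1->3 ok
  pos 19: x in {0,3}, choose 0; 3->0 ok
  pos 20: y in {1,2}, choose 2; 0->2 ok
  pos 21: y in {1,2}, choose 2; 2->2 ok
  pos 22: y in {1,2}, choose 2; 2->2 ok
  pos 23: y in {1,2}, choose 1; 2->1 ok
  pos 24: x in {0,3}, choose 0; 1->0 ok
  pos 25: y in {1,2}, choose 2; 0->2 ok
  pos 26: y in {1,2}, choose 2; 2->2 ok

0,1,1,1,0,1,0,2,1,3,0,1,1,0,2,2,2,1,3,0,2,2,2,1,0,2,2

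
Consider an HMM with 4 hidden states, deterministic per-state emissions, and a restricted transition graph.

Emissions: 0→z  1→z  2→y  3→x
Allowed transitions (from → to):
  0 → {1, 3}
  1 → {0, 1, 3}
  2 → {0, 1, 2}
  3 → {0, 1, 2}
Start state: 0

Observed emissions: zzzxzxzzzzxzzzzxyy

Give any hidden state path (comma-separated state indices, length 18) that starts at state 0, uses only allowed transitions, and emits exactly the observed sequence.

  pos 0: z in {0,1}, choose 0; start
  pos 1: z in {0,1}, choose 1; 0->1 ok
  pos 2: z in {0,1}, choose 0; 1->0 ok
  pos 3: x in {3}, choose 3; 0->3 ok
  pos 4: z in {0,1}, choose 1; 3->1 ok
  pos 5: x in {3}, choose 3; 1->3 ok
  pos 6: z in {0,1}, choose 0; 3->0 ok
  pos 7: z in {0,1}, choose 1; 0->1 ok
  pos 8: z in {0,1}, choose 1; 1->1 ok
  pos 9: z in {0,1}, choose 1; 1->1 ok
  pos 10: x in {3}, choose 3; 1->3 ok
  pos 11: z in {0,1}, choose 0; 3->0 ok
  pos 12: z in {0,1}, choose 1; 0->1 ok
  pos 13: z in {0,1}, choose 1; 1->1 ok
  pos 14: z in {0,1}, choose 0; 1->0 ok
  pos 15: x in {3}, choose 3; 0->3 ok
  pos 16: y in {2}, choose 2; 3->2 ok
  pos 17: y in {2}, choose 2; 2->2 ok

0,1,0,3,1,3,0,1,1,1,3,0,1,1,0,3,2,2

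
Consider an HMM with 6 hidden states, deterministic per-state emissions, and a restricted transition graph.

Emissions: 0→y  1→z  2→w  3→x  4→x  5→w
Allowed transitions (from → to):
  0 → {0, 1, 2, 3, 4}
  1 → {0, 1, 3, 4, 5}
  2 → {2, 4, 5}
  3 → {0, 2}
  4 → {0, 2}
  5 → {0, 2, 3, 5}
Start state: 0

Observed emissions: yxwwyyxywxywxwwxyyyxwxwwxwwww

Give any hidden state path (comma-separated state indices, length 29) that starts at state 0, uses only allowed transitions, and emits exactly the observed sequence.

  pos 0: y in {0}, choose 0; start
  pos 1: x in {3,4}, choose 3; 0->3 ok
  pos 2: w in {2,5}, choose 2; 3->2 ok
  pos 3: w in {2,5}, choose 5; 2->5 ok
  pos 4: y in {0}, choose 0; 5->0 ok
  pos 5: y in {0}, choose 0; 0->0 ok
  pos 6: x in {3,4}, choose 4; 0->4 ok
  pos 7: y in {0}, choose 0; 4->0 ok
  pos 8: w in {2,5}, choose 2; 0->2 ok
  pos 9: x in {3,4}, choose 4; 2->4 ok
  pos 10: y in {0}, choose 0; 4->0 ok
  pos 11: w in {2,5}, choose 2; 0->2 ok
  pos 12: x in {3,4}, choose 4; 2->4 ok
  pos 13: w in {2,5}, choose 2; 4->2 ok
  pos 14: w in {2,5}, choose 2; 2->2 ok
  pos 15: x in {3,4}, choose 4; 2->4 ok
  pos 16: y in {0}, choose 0; 4->0 ok
  pos 17: y in {0}, choose 0; 0->0 ok
  pos 18: y in {0}, choose 0; 0->0 ok
  pos 19: x in {3,4}, choose 3; 0->3 ok
  pos 20: w in {2,5}, choose 2; 3->2 ok
  pos 21: x in {3,4}, choose 4; 2->4 ok
  pos 22: w in {2,5}, choose 2; 4->2 ok
  pos 23: w in {2,5}, choose 5; 2->5 ok
  pos 24: x in {3,4}, choose 3; 5->3 ok
  pos 25: w in {2,5}, choose 2; 3->2 ok
  pos 26: w in {2,5}, choose 2; 2->2 ok
  pos 27: w in {2,5}, choose 2; 2->2 ok
  pos 28: w in {2,5}, choose 2; 2->2 ok

0,3,2,5,0,0,4,0,2,4,0,2,4,2,2,4,0,0,0,3,2,4,2,5,3,2,2,2,2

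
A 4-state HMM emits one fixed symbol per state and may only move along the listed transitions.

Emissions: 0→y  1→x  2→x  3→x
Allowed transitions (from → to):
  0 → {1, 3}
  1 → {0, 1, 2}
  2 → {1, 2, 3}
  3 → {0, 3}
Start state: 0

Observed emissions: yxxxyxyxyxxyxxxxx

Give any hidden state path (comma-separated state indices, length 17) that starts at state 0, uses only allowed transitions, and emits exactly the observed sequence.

  pos 0: y in {0}, choose 0; start
  pos 1: x in {1,2,3}, choose 3; 0->3 ok
  pos 2: x in {1,2,3}, choose 3; 3->3 ok
  pos 3: x in {1,2,3}, choose 3; 3->3 ok
  pos 4: y in {0}, choose 0; 3->0 ok
  pos 5: x in {1,2,3}, choose 3; 0->3 ok
  pos 6: y in {0}, choose 0; 3->0 ok
  pos 7: x in {1,2,3}, choose 3; 0->3 ok
  pos 8: y in {0}, choose 0; 3->0 ok
  pos 9: x in {1,2,3}, choose 3; 0->3 ok
  pos 10: x in {1,2,3}, choose 3; 3->3 ok
  pos 11: y in {0}, choose 0; 3->0 ok
  pos 12: x in {1,2,3}, choose 1; 0->1 ok
  pos 13: x in {1,2,3}, choose 2; 1->2 ok
  pos 14: x in {1,2,3}, choose 1; 2->1 ok
  pos 15: x in {1,2,3}, choose 1; 1->1 ok
  pos 16: x in {1,2,3}, choose 2; 1->2 ok

0,3,3,3,0,3,0,3,0,3,3,0,1,2,1,1,2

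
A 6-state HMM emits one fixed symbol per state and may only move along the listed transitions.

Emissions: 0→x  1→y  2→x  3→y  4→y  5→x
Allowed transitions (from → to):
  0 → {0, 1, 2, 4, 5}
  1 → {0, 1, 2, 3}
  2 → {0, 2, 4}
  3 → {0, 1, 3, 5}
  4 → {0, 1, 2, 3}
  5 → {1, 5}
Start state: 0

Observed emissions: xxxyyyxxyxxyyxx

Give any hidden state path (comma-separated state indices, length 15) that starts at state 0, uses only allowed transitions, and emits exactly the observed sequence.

  pos 0: x in {0,2,5}, choose 0; start
  pos 1: x in {0,2,5}, choose 0; 0->0 ok
  pos 2: x in {0,2,5}, choose 0; 0->0 ok
  pos 3: y in {1,3,4}, choose 1; 0->1 ok
  pos 4: y in {1,3,4}, choose 3; 1->3 ok
  pos 5: y in {1,3,4}, choose 1; 3->1 ok
  pos 6: x in {0,2,5}, choose 2; 1->2 ok
  pos 7: x in {0,2,5}, choose 2; 2->2 ok
  pos 8: y in {1,3,4}, choose 4; 2->4 ok
  pos 9: x in {0,2,5}, choose 0; 4->0 ok
  pos 10: x in {0,2,5}, choose 5; 0->5 ok
  pos 11: y in {1,3,4}, choose 1; 5->1 ok
  pos 12: y in {1,3,4}, choose 1; 1->1 ok
  pos 13: x in {0,2,5}, choose 0; 1->0 ok
  pos 14: x in {0,2,5}, choose 0; 0->0 ok

0,0,0,1,3,1,2,2,4,0,5,1,1,0,0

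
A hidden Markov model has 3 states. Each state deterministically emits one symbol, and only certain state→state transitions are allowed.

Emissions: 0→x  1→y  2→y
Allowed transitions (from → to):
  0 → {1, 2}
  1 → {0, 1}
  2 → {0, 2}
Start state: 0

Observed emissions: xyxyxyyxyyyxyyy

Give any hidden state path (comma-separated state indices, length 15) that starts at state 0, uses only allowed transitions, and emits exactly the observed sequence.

0,1,0,2,0,1,1,0,2,2,2,0,1,1,1

  [0] x  {0}  => 0  start
  [1] y  {1,2}  => 1  0->1 ok
  [2] x  {0}  => 0  1->0 ok
  [3] y  {1,2}  => 2  0->2 ok
  [4] x  {0}  => 0  2->0 ok
  [5] y  {1,2}  => 1  0->1 ok
  [6] y  {1,2}  => 1  1->1 ok
  [7] x  {0}  => 0  1->0 ok
  [8] y  {1,2}  => 2  0->2 ok
  [9] y  {1,2}  => 2  2->2 ok
  [10] y  {1,2}  => 2  2->2 ok
  [11] x  {0}  => 0  2->0 ok
  [12] y  {1,2}  => 1  0->1 ok
  [13] y  {1,2}  => 1  1->1 ok
  [14] y  {1,2}  => 1  1->1 ok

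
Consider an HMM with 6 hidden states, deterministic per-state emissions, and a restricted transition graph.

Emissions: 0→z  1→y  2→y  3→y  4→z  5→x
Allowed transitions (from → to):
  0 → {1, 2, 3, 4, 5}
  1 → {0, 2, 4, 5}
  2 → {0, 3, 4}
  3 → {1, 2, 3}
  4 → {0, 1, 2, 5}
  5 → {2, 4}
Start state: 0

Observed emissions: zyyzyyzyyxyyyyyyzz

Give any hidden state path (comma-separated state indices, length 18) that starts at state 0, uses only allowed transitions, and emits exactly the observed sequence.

  t0 'z' -> {0,4}, take 0 (start)
  t1 'y' -> {1,2,3}, take 3 (0->3 ok)
  t2 'y' -> {1,2,3}, take 2 (3->2 ok)
  t3 'z' -> {0,4}, take 0 (2->0 ok)
  t4 'y' -> {1,2,3}, take 1 (0->1 ok)
  t5 'y' -> {1,2,3}, take 2 (1->2 ok)
  t6 'z' -> {0,4}, take 0 (2->0 ok)
  t7 'y' -> {1,2,3}, take 3 (0->3 ok)
  t8 'y' -> {1,2,3}, take 1 (3->1 ok)
  t9 'x' -> {5}, take 5 (1->5 ok)
  t10 'y' -> {1,2,3}, take 2 (5->2 ok)
  t11 'y' -> {1,2,3}, take 3 (2->3 ok)
  t12 'y' -> {1,2,3}, take 1 (3->1 ok)
  t13 'y' -> {1,2,3}, take 2 (1->2 ok)
  t14 'y' -> {1,2,3}, take 3 (2->3 ok)
  t15 'y' -> {1,2,3}, take 2 (3->2 ok)
  t16 'z' -> {0,4}, take 4 (2->4 ok)
  t17 'z' -> {0,4}, take 0 (4->0 ok)

0,3,2,0,1,2,0,3,1,5,2,3,1,2,3,2,4,0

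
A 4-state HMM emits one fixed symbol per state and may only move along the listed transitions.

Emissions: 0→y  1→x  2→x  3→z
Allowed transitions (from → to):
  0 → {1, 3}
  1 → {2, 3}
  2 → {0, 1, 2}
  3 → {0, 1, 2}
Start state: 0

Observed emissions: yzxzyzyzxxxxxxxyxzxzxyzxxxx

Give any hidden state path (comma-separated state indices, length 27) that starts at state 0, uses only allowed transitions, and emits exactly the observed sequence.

0,3,1,3,0,3,0,3,1,2,1,2,1,2,2,0,1,3,1,3,2,0,3,1,2,1,2

  0: obs=y cand={0} pick 0 [start]
  1: obs=z cand={3} pick 3 [0->3 ok]
  2: obs=x cand={1,2} pick 1 [3->1 ok]
  3: obs=z cand={3} pick 3 [1->3 ok]
  4: obs=y cand={0} pick 0 [3->0 ok]
  5: obs=z cand={3} pick 3 [0->3 ok]
  6: obs=y cand={0} pick 0 [3->0 ok]
  7: obs=z cand={3} pick 3 [0->3 ok]
  8: obs=x cand={1,2} pick 1 [3->1 ok]
  9: obs=x cand={1,2} pick 2 [1->2 ok]
  10: obs=x cand={1,2} pick 1 [2->1 ok]
  11: obs=x cand={1,2} pick 2 [1->2 ok]
  12: obs=x cand={1,2} pick 1 [2->1 ok]
  13: obs=x cand={1,2} pick 2 [1->2 ok]
  14: obs=x cand={1,2} pick 2 [2->2 ok]
  15: obs=y cand={0} pick 0 [2->0 ok]
  16: obs=x cand={1,2} pick 1 [0->1 ok]
  17: obs=z cand={3} pick 3 [1->3 ok]
  18: obs=x cand={1,2} pick 1 [3->1 ok]
  19: obs=z cand={3} pick 3 [1->3 ok]
  20: obs=x cand={1,2} pick 2 [3->2 ok]
  21: obs=y cand={0} pick 0 [2->0 ok]
  22: obs=z cand={3} pick 3 [0->3 ok]
  23: obs=x cand={1,2} pick 1 [3->1 ok]
  24: obs=x cand={1,2} pick 2 [1->2 ok]
  25: obs=x cand={1,2} pick 1 [2->1 ok]
  26: obs=x cand={1,2} pick 2 [1->2 ok]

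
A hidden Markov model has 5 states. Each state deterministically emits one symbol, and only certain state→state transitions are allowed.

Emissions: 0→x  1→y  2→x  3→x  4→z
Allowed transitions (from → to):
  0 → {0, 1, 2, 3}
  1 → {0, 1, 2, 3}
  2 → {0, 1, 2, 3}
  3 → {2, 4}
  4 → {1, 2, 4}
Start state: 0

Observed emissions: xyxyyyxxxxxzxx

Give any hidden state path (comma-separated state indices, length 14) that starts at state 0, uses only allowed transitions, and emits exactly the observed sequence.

0,1,2,1,1,1,3,2,2,2,3,4,2,3

  pos 0: x in {0,2,3}, choose 0; start
  pos 1: y in {1}, choose 1; 0->1 ok
  pos 2: x in {0,2,3}, choose 2; 1->2 ok
  pos 3: y in {1}, choose 1; 2->1 ok
  pos 4: y in {1}, choose 1; 1->1 ok
  pos 5: y in {1}, choose 1; 1->1 ok
  pos 6: x in {0,2,3}, choose 3; 1->3 ok
  pos 7: x in {0,2,3}, choose 2; 3->2 ok
  pos 8: x in {0,2,3}, choose 2; 2->2 ok
  pos 9: x in {0,2,3}, choose 2; 2->2 ok
  pos 10: x in {0,2,3}, choose 3; 2->3 ok
  pos 11: z in {4}, choose 4; 3->4 ok
  pos 12: x in {0,2,3}, choose 2; 4->2 ok
  pos 13: x in {0,2,3}, choose 3; 2->3 ok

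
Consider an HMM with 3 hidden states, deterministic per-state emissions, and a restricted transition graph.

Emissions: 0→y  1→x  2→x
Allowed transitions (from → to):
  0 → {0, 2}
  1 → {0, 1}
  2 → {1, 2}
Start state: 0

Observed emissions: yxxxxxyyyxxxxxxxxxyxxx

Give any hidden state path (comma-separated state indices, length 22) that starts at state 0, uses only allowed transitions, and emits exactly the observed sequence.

  pos 0: y in {0}, choose 0; start
  pos 1: x in {1,2}, choose 2; 0->2 ok
  pos 2: x in {1,2}, choose 2; 2->2 ok
  pos 3: x in {1,2}, choose 2; 2->2 ok
  pos 4: x in {1,2}, choose 2; 2->2 ok
  pos 5: x in {1,2}, choose 1; 2->1 ok
  pos 6: y in {0}, choose 0; 1->0 ok
  pos 7: y in {0}, choose 0; 0->0 ok
  pos 8: y in {0}, choose 0; 0->0 ok
  pos 9: x in {1,2}, choose 2; 0->2 ok
  pos 10: x in {1,2}, choose 2; 2->2 ok
  pos 11: x in {1,2}, choose 2; 2->2 ok
  pos 12: x in {1,2}, choose 2; 2->2 ok
  pos 13: x in {1,2}, choose 1; 2->1 ok
  pos 14: x in {1,2}, choose 1; 1->1 ok
  pos 15: x in {1,2}, choose 1; 1->1 ok
  pos 16: x in {1,2}, choose 1; 1->1 ok
  pos 17: x in {1,2}, choose 1; 1->1 ok
  pos 18: y in {0}, choose 0; 1->0 ok
  pos 19: x in {1,2}, choose 2; 0->2 ok
  pos 20: x in {1,2}, choose 2; 2->2 ok
  pos 21: x in {1,2}, choose 2; 2->2 ok

0,2,2,2,2,1,0,0,0,2,2,2,2,1,1,1,1,1,0,2,2,2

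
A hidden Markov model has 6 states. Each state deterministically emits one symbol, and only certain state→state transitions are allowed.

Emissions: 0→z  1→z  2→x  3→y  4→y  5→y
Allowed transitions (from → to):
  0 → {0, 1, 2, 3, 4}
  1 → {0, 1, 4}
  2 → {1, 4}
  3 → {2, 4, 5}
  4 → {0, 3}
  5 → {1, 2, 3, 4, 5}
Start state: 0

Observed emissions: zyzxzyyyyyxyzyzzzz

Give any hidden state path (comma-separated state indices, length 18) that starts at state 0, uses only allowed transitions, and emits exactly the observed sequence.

0,4,0,2,1,4,3,5,4,3,2,4,0,4,0,1,1,0

  [0] z  {0,1}  => 0  start
  [1] y  {3,4,5}  => 4  0->4 ok
  [2] z  {0,1}  => 0  4->0 ok
  [3] x  {2}  => 2  0->2 ok
  [4] z  {0,1}  => 1  2->1 ok
  [5] y  {3,4,5}  => 4  1->4 ok
  [6] y  {3,4,5}  => 3  4->3 ok
  [7] y  {3,4,5}  => 5  3->5 ok
  [8] y  {3,4,5}  => 4  5->4 ok
  [9] y  {3,4,5}  => 3  4->3 ok
  [10] x  {2}  => 2  3->2 ok
  [11] y  {3,4,5}  => 4  2->4 ok
  [12] z  {0,1}  => 0  4->0 ok
  [13] y  {3,4,5}  => 4  0->4 ok
  [14] z  {0,1}  => 0  4->0 ok
  [15] z  {0,1}  => 1  0->1 ok
  [16] z  {0,1}  => 1  1->1 ok
  [17] z  {0,1}  => 0  1->0 ok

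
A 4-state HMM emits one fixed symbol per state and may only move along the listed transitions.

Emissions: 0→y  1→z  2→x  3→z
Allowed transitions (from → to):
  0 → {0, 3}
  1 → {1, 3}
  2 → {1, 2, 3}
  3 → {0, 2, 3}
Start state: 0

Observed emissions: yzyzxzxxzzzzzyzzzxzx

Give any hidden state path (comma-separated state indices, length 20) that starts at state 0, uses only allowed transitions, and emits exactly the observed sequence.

  t0 'y' -> {0}, take 0 (start)
  t1 'z' -> {1,3}, take 3 (0->3 ok)
  t2 'y' -> {0}, take 0 (3->0 ok)
  t3 'z' -> {1,3}, take 3 (0->3 ok)
  t4 'x' -> {2}, take 2 (3->2 ok)
  t5 'z' -> {1,3}, take 3 (2->3 ok)
  t6 'x' -> {2}, take 2 (3->2 ok)
  t7 'x' -> {2}, take 2 (2->2 ok)
  t8 'z' -> {1,3}, take 1 (2->1 ok)
  t9 'z' -> {1,3}, take 1 (1->1 ok)
  t10 'z' -> {1,3}, take 1 (1->1 ok)
  t11 'z' -> {1,3}, take 1 (1->1 ok)
  t12 'z' -> {1,3}, take 3 (1->3 ok)
  t13 'y' -> {0}, take 0 (3->0 ok)
  t14 'z' -> {1,3}, take 3 (0->3 ok)
  t15 'z' -> {1,3}, take 3 (3->3 ok)
  t16 'z' -> {1,3}, take 3 (3->3 ok)
  t17 'x' -> {2}, take 2 (3->2 ok)
  t18 'z' -> {1,3}, take 3 (2->3 ok)
  t19 'x' -> {2}, take 2 (3->2 ok)

0,3,0,3,2,3,2,2,1,1,1,1,3,0,3,3,3,2,3,2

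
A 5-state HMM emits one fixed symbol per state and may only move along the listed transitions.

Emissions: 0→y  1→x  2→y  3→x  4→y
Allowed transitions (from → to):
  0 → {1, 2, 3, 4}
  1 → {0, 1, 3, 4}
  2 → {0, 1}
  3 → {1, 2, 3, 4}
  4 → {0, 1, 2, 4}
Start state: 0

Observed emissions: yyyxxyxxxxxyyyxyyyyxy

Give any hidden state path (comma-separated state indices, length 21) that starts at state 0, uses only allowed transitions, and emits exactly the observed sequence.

  0: obs=y cand={0,2,4} pick 0 [start]
  1: obs=y cand={0,2,4} pick 2 [0->2 ok]
  2: obs=y cand={0,2,4} pick 0 [2->0 ok]
  3: obs=x cand={1,3} pick 3 [0->3 ok]
  4: obs=x cand={1,3} pick 1 [3->1 ok]
  5: obs=y cand={0,2,4} pick 0 [1->0 ok]
  6: obs=x cand={1,3} pick 1 [0->1 ok]
  7: obs=x cand={1,3} pick 3 [1->3 ok]
  8: obs=x cand={1,3} pick 3 [3->3 ok]
  9: obs=x cand={1,3} pick 3 [3->3 ok]
  10: obs=x cand={1,3} pick 1 [3->1 ok]
  11: obs=y cand={0,2,4} pick 0 [1->0 ok]
  12: obs=y cand={0,2,4} pick 4 [0->4 ok]
  13: obs=y cand={0,2,4} pick 0 [4->0 ok]
  14: obs=x cand={1,3} pick 1 [0->1 ok]
  15: obs=y cand={0,2,4} pick 0 [1->0 ok]
  16: obs=y cand={0,2,4} pick 4 [0->4 ok]
  17: obs=y cand={0,2,4} pick 4 [4->4 ok]
  18: obs=y cand={0,2,4} pick 0 [4->0 ok]
  19: obs=x cand={1,3} pick 3 [0->3 ok]
  20: obs=y cand={0,2,4} pick 4 [3->4 ok]

0,2,0,3,1,0,1,3,3,3,1,0,4,0,1,0,4,4,0,3,4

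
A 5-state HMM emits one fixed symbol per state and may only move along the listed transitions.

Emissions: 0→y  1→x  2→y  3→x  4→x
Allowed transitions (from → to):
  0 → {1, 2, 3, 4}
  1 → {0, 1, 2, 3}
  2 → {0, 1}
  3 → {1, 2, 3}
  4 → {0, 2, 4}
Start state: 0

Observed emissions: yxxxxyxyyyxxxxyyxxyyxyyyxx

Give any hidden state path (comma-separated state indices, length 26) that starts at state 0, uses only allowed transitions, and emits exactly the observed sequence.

0,3,3,3,1,2,1,0,2,0,1,3,3,1,2,0,1,3,2,0,3,2,0,2,1,1

  pos 0: y in {0,2}, choose 0; start
  pos 1: x in {1,3,4}, choose 3; 0->3 ok
  pos 2: x in {1,3,4}, choose 3; 3->3 ok
  pos 3: x in {1,3,4}, choose 3; 3->3 ok
  pos 4: x in {1,3,4}, choose 1; 3->1 ok
  pos 5: y in {0,2}, choose 2; 1->2 ok
  pos 6: x in {1,3,4}, choose 1; 2->1 ok
  pos 7: y in {0,2}, choose 0; 1->0 ok
  pos 8: y in {0,2}, choose 2; 0->2 ok
  pos 9: y in {0,2}, choose 0; 2->0 ok
  pos 10: x in {1,3,4}, choose 1; 0->1 ok
  pos 11: x in {1,3,4}, choose 3; 1->3 ok
  pos 12: x in {1,3,4}, choose 3; 3->3 ok
  pos 13: x in {1,3,4}, choose 1; 3->1 ok
  pos 14: y in {0,2}, choose 2; 1->2 ok
  pos 15: y in {0,2}, choose 0; 2->0 ok
  pos 16: x in {1,3,4}, choose 1; 0->1 ok
  pos 17: x in {1,3,4}, choose 3; 1->3 ok
  pos 18: y in {0,2}, choose 2; 3->2 ok
  pos 19: y in {0,2}, choose 0; 2->0 ok
  pos 20: x in {1,3,4}, choose 3; 0->3 ok
  pos 21: y in {0,2}, choose 2; 3->2 ok
  pos 22: y in {0,2}, choose 0; 2->0 ok
  pos 23: y in {0,2}, choose 2; 0->2 ok
  pos 24: x in {1,3,4}, choose 1; 2->1 ok
  pos 25: x in {1,3,4}, choose 1; 1->1 ok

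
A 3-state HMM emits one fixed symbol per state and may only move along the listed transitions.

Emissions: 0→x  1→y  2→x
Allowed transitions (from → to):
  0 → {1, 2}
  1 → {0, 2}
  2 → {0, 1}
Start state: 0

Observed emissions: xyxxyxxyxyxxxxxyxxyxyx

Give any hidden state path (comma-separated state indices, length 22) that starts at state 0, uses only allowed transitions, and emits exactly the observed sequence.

  pos 0: x in {0,2}, choose 0; start
  pos 1: y in {1}, choose 1; 0->1 ok
  pos 2: x in {0,2}, choose 2; 1->2 ok
  pos 3: x in {0,2}, choose 0; 2->0 ok
  pos 4: y in {1}, choose 1; 0->1 ok
  pos 5: x in {0,2}, choose 0; 1->0 ok
  pos 6: x in {0,2}, choose 2; 0->2 ok
  pos 7: y in {1}, choose 1; 2->1 ok
  pos 8: x in {0,2}, choose 2; 1->2 ok
  pos 9: y in {1}, choose 1; 2->1 ok
  pos 10: x in {0,2}, choose 0; 1->0 ok
  pos 11: x in {0,2}, choose 2; 0->2 ok
  pos 12: x in {0,2}, choose 0; 2->0 ok
  pos 13: x in {0,2}, choose 2; 0->2 ok
  pos 14: x in {0,2}, choose 0; 2->0 ok
  pos 15: y in {1}, choose 1; 0->1 ok
  pos 16: x in {0,2}, choose 2; 1->2 ok
  pos 17: x in {0,2}, choose 0; 2->0 ok
  pos 18: y in {1}, choose 1; 0->1 ok
  pos 19: x in {0,2}, choose 0; 1->0 ok
  pos 20: y in {1}, choose 1; 0->1 ok
  pos 21: x in {0,2}, choose 0; 1->0 ok

0,1,2,0,1,0,2,1,2,1,0,2,0,2,0,1,2,0,1,0,1,0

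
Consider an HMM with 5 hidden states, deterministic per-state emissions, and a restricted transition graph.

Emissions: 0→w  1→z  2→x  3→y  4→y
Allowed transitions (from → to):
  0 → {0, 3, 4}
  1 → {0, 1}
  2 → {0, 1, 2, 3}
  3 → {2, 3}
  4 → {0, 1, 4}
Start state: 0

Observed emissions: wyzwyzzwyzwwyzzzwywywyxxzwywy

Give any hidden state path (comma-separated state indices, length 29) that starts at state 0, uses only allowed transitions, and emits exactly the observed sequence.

0,4,1,0,4,1,1,0,4,1,0,0,4,1,1,1,0,4,0,4,0,3,2,2,1,0,4,0,4

  [0] w  {0}  => 0  start
  [1] y  {3,4}  => 4  0->4 ok
  [2] z  {1}  => 1  4->1 ok
  [3] w  {0}  => 0  1->0 ok
  [4] y  {3,4}  => 4  0->4 ok
  [5] z  {1}  => 1  4->1 ok
  [6] z  {1}  => 1  1->1 ok
  [7] w  {0}  => 0  1->0 ok
  [8] y  {3,4}  => 4  0->4 ok
  [9] z  {1}  => 1  4->1 ok
  [10] w  {0}  => 0  1->0 ok
  [11] w  {0}  => 0  0->0 ok
  [12] y  {3,4}  => 4  0->4 ok
  [13] z  {1}  => 1  4->1 ok
  [14] z  {1}  => 1  1->1 ok
  [15] z  {1}  => 1  1->1 ok
  [16] w  {0}  => 0  1->0 ok
  [17] y  {3,4}  => 4  0->4 ok
  [18] w  {0}  => 0  4->0 ok
  [19] y  {3,4}  => 4  0->4 ok
  [20] w  {0}  => 0  4->0 ok
  [21] y  {3,4}  => 3  0->3 ok
  [22] x  {2}  => 2  3->2 ok
  [23] x  {2}  => 2  2->2 ok
  [24] z  {1}  => 1  2->1 ok
  [25] w  {0}  => 0  1->0 ok
  [26] y  {3,4}  => 4  0->4 ok
  [27] w  {0}  => 0  4->0 ok
  [28] y  {3,4}  => 4  0->4 ok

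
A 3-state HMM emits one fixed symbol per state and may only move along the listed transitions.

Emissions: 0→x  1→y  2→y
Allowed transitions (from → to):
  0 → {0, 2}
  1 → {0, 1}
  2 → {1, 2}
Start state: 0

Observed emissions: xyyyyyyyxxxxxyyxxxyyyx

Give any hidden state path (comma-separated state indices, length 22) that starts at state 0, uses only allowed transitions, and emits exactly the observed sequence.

  pos 0: x in {0}, choose 0; start
  pos 1: y in {1,2}, choose 2; 0->2 ok
  pos 2: y in {1,2}, choose 2; 2->2 ok
  pos 3: y in {1,2}, choose 2; 2->2 ok
  pos 4: y in {1,2}, choose 2; 2->2 ok
  pos 5: y in {1,2}, choose 2; 2->2 ok
  pos 6: y in {1,2}, choose 2; 2->2 ok
  pos 7: y in {1,2}, choose 1; 2->1 ok
  pos 8: x in {0}, choose 0; 1->0 ok
  pos 9: x in {0}, choose 0; 0->0 ok
  pos 10: x in {0}, choose 0; 0->0 ok
  pos 11: x in {0}, choose 0; 0->0 ok
  pos 12: x in {0}, choose 0; 0->0 ok
  pos 13: y in {1,2}, choose 2; 0->2 ok
  pos 14: y in {1,2}, choose 1; 2->1 ok
  pos 15: x in {0}, choose 0; 1->0 ok
  pos 16: x in {0}, choose 0; 0->0 ok
  pos 17: x in {0}, choose 0; 0->0 ok
  pos 18: y in {1,2}, choose 2; 0->2 ok
  pos 19: y in {1,2}, choose 1; 2->1 ok
  pos 20: y in {1,2}, choose 1; 1->1 ok
  pos 21: x in {0}, choose 0; 1->0 ok

0,2,2,2,2,2,2,1,0,0,0,0,0,2,1,0,0,0,2,1,1,0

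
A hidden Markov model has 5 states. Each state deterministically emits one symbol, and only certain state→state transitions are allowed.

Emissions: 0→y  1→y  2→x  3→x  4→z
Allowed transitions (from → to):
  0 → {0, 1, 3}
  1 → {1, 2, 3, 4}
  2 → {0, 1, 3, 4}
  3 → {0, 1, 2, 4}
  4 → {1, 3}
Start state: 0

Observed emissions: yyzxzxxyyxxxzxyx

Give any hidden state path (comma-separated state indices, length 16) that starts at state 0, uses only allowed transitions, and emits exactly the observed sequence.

0,1,4,3,4,3,2,0,1,2,3,2,4,3,1,2

  [0] y  {0,1}  => 0  start
  [1] y  {0,1}  => 1  0->1 ok
  [2] z  {4}  => 4  1->4 ok
  [3] x  {2,3}  => 3  4->3 ok
  [4] z  {4}  => 4  3->4 ok
  [5] x  {2,3}  => 3  4->3 ok
  [6] x  {2,3}  => 2  3->2 ok
  [7] y  {0,1}  => 0  2->0 ok
  [8] y  {0,1}  => 1  0->1 ok
  [9] x  {2,3}  => 2  1->2 ok
  [10] x  {2,3}  => 3  2->3 ok
  [11] x  {2,3}  => 2  3->2 ok
  [12] z  {4}  => 4  2->4 ok
  [13] x  {2,3}  => 3  4->3 ok
  [14] y  {0,1}  => 1  3->1 ok
  [15] x  {2,3}  => 2  1->2 ok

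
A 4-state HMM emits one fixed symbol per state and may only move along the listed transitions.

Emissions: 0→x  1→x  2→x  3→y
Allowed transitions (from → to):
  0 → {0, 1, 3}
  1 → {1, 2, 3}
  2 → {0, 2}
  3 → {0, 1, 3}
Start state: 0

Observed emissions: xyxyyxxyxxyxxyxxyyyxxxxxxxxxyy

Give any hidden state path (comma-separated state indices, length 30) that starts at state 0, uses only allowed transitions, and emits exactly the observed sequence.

0,3,1,3,3,1,1,3,1,1,3,1,1,3,1,1,3,3,3,1,2,0,1,2,0,1,2,0,3,3

  [0] x  {0,1,2}  => 0  start
  [1] y  {3}  => 3  0->3 ok
  [2] x  {0,1,2}  => 1  3->1 ok
  [3] y  {3}  => 3  1->3 ok
  [4] y  {3}  => 3  3->3 ok
  [5] x  {0,1,2}  => 1  3->1 ok
  [6] x  {0,1,2}  => 1  1->1 ok
  [7] y  {3}  => 3  1->3 ok
  [8] x  {0,1,2}  => 1  3->1 ok
  [9] x  {0,1,2}  => 1  1->1 ok
  [10] y  {3}  => 3  1->3 ok
  [11] x  {0,1,2}  => 1  3->1 ok
  [12] x  {0,1,2}  => 1  1->1 ok
  [13] y  {3}  => 3  1->3 ok
  [14] x  {0,1,2}  => 1  3->1 ok
  [15] x  {0,1,2}  => 1  1->1 ok
  [16] y  {3}  => 3  1->3 ok
  [17] y  {3}  => 3  3->3 ok
  [18] y  {3}  => 3  3->3 ok
  [19] x  {0,1,2}  => 1  3->1 ok
  [20] x  {0,1,2}  => 2  1->2 ok
  [21] x  {0,1,2}  => 0  2->0 ok
  [22] x  {0,1,2}  => 1  0->1 ok
  [23] x  {0,1,2}  => 2  1->2 ok
  [24] x  {0,1,2}  => 0  2->0 ok
  [25] x  {0,1,2}  => 1  0->1 ok
  [26] x  {0,1,2}  => 2  1->2 ok
  [27] x  {0,1,2}  => 0  2->0 ok
  [28] y  {3}  => 3  0->3 ok
  [29] y  {3}  => 3  3->3 ok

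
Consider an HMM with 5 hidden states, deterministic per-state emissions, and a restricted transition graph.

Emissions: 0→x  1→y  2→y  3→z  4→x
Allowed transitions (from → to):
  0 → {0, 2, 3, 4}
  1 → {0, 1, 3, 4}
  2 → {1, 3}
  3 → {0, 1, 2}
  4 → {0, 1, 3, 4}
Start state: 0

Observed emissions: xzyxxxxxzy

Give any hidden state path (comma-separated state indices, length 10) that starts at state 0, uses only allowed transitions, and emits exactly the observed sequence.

  0: obs=x cand={0,4} pick 0 [start]
  1: obs=z cand={3} pick 3 [0->3 ok]
  2: obs=y cand={1,2} pick 1 [3->1 ok]
  3: obs=x cand={0,4} pick 0 [1->0 ok]
  4: obs=x cand={0,4} pick 0 [0->0 ok]
  5: obs=x cand={0,4} pick 0 [0->0 ok]
  6: obs=x cand={0,4} pick 4 [0->4 ok]
  7: obs=x cand={0,4} pick 4 [4->4 ok]
  8: obs=z cand={3} pick 3 [4->3 ok]
  9: obs=y cand={1,2} pick 1 [3->1 ok]

0,3,1,0,0,0,4,4,3,1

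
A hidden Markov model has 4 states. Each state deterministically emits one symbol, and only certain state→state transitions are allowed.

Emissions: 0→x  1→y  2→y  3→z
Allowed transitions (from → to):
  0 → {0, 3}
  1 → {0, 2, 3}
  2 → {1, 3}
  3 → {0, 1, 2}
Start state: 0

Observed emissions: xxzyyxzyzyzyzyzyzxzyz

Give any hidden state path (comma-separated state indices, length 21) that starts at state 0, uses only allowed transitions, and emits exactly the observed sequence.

0,0,3,2,1,0,3,2,3,2,3,2,3,2,3,1,3,0,3,1,3

  t0 'x' -> {0}, take 0 (start)
  t1 'x' -> {0}, take 0 (0->0 ok)
  t2 'z' -> {3}, take 3 (0->3 ok)
  t3 'y' -> {1,2}, take 2 (3->2 ok)
  t4 'y' -> {1,2}, take 1 (2->1 ok)
  t5 'x' -> {0}, take 0 (1->0 ok)
  t6 'z' -> {3}, take 3 (0->3 ok)
  t7 'y' -> {1,2}, take 2 (3->2 ok)
  t8 'z' -> {3}, take 3 (2->3 ok)
  t9 'y' -> {1,2}, take 2 (3->2 ok)
  t10 'z' -> {3}, take 3 (2->3 ok)
  t11 'y' -> {1,2}, take 2 (3->2 ok)
  t12 'z' -> {3}, take 3 (2->3 ok)
  t13 'y' -> {1,2}, take 2 (3->2 ok)
  t14 'z' -> {3}, take 3 (2->3 ok)
  t15 'y' -> {1,2}, take 1 (3->1 ok)
  t16 'z' -> {3}, take 3 (1->3 ok)
  t17 'x' -> {0}, take 0 (3->0 ok)
  t18 'z' -> {3}, take 3 (0->3 ok)
  t19 'y' -> {1,2}, take 1 (3->1 ok)
  t20 'z' -> {3}, take 3 (1->3 ok)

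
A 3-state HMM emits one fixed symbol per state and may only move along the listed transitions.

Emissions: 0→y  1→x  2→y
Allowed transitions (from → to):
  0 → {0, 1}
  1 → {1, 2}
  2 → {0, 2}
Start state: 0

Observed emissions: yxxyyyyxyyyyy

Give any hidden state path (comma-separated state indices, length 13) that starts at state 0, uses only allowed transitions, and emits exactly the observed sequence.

  0: obs=y cand={0,2} pick 0 [start]
  1: obs=x cand={1} pick 1 [0->1 ok]
  2: obs=x cand={1} pick 1 [1->1 ok]
  3: obs=y cand={0,2} pick 2 [1->2 ok]
  4: obs=y cand={0,2} pick 2 [2->2 ok]
  5: obs=y cand={0,2} pick 2 [2->2 ok]
  6: obs=y cand={0,2} pick 0 [2->0 ok]
  7: obs=x cand={1} pick 1 [0->1 ok]
  8: obs=y cand={0,2} pick 2 [1->2 ok]
  9: obs=y cand={0,2} pick 2 [2->2 ok]
  10: obs=y cand={0,2} pick 0 [2->0 ok]
  11: obs=y cand={0,2} pick 0 [0->0 ok]
  12: obs=y cand={0,2} pick 0 [0->0 ok]

0,1,1,2,2,2,0,1,2,2,0,0,0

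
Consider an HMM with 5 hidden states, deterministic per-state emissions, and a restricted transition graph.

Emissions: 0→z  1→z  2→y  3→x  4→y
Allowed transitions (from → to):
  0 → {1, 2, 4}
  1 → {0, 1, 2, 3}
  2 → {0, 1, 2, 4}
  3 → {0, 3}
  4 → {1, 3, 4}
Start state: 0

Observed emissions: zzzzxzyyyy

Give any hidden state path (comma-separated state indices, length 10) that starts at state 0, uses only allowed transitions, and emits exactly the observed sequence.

0,1,1,1,3,0,2,2,2,4

  0: obs=z cand={0,1} pick 0 [start]
  1: obs=z cand={0,1} pick 1 [0->1 ok]
  2: obs=z cand={0,1} pick 1 [1->1 ok]
  3: obs=z cand={0,1} pick 1 [1->1 ok]
  4: obs=x cand={3} pick 3 [1->3 ok]
  5: obs=z cand={0,1} pick 0 [3->0 ok]
  6: obs=y cand={2,4} pick 2 [0->2 ok]
  7: obs=y cand={2,4} pick 2 [2->2 ok]
  8: obs=y cand={2,4} pick 2 [2->2 ok]
  9: obs=y cand={2,4} pick 4 [2->4 ok]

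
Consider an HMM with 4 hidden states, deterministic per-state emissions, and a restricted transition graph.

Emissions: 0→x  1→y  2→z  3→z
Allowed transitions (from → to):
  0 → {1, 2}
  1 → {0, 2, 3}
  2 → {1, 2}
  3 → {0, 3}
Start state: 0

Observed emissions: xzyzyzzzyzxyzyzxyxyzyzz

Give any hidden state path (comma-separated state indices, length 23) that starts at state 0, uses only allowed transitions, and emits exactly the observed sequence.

  pos 0: x in {0}, choose 0; start
  pos 1: z in {2,3}, choose 2; 0->2 ok
  pos 2: y in {1}, choose 1; 2->1 ok
  pos 3: z in {2,3}, choose 2; 1->2 ok
  pos 4: y in {1}, choose 1; 2->1 ok
  pos 5: z in {2,3}, choose 2; 1->2 ok
  pos 6: z in {2,3}, choose 2; 2->2 ok
  pos 7: z in {2,3}, choose 2; 2->2 ok
  pos 8: y in {1}, choose 1; 2->1 ok
  pos 9: z in {2,3}, choose 3; 1->3 ok
  pos 10: x in {0}, choose 0; 3->0 ok
  pos 11: y in {1}, choose 1; 0->1 ok
  pos 12: z in {2,3}, choose 2; 1->2 ok
  pos 13: y in {1}, choose 1; 2->1 ok
  pos 14: z in {2,3}, choose 3; 1->3 ok
  pos 15: x in {0}, choose 0; 3->0 ok
  pos 16: y in {1}, choose 1; 0->1 ok
  pos 17: x in {0}, choose 0; 1->0 ok
  pos 18: y in {1}, choose 1; 0->1 ok
  pos 19: z in {2,3}, choose 2; 1->2 ok
  pos 20: y in {1}, choose 1; 2->1 ok
  pos 21: z in {2,3}, choose 2; 1->2 ok
  pos 22: z in {2,3}, choose 2; 2->2 ok

0,2,1,2,1,2,2,2,1,3,0,1,2,1,3,0,1,0,1,2,1,2,2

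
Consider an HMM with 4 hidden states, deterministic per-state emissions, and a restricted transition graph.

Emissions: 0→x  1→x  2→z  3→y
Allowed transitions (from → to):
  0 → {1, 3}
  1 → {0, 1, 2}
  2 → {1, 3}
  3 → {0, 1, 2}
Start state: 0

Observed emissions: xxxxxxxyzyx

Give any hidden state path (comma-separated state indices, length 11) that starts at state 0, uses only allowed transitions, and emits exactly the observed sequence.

  [0] x  {0,1}  => 0  start
  [1] x  {0,1}  => 1  0->1 ok
  [2] x  {0,1}  => 1  1->1 ok
  [3] x  {0,1}  => 1  1->1 ok
  [4] x  {0,1}  => 0  1->0 ok
  [5] x  {0,1}  => 1  0->1 ok
  [6] x  {0,1}  => 0  1->0 ok
  [7] y  {3}  => 3  0->3 ok
  [8] z  {2}  => 2  3->2 ok
  [9] y  {3}  => 3  2->3 ok
  [10] x  {0,1}  => 1  3->1 ok

0,1,1,1,0,1,0,3,2,3,1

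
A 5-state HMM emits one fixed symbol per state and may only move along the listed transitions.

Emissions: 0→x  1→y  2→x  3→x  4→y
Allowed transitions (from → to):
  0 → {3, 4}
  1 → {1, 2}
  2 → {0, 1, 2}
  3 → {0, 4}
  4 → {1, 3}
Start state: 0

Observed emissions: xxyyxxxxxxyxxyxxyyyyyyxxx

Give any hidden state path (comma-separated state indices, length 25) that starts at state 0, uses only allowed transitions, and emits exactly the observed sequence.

0,3,4,1,2,2,2,2,2,2,1,2,0,4,3,0,4,1,1,1,1,1,2,2,2

  0: obs=x cand={0,2,3} pick 0 [start]
  1: obs=x cand={0,2,3} pick 3 [0->3 ok]
  2: obs=y cand={1,4} pick 4 [3->4 ok]
  3: obs=y cand={1,4} pick 1 [4->1 ok]
  4: obs=x cand={0,2,3} pick 2 [1->2 ok]
  5: obs=x cand={0,2,3} pick 2 [2->2 ok]
  6: obs=x cand={0,2,3} pick 2 [2->2 ok]
  7: obs=x cand={0,2,3} pick 2 [2->2 ok]
  8: obs=x cand={0,2,3} pick 2 [2->2 ok]
  9: obs=x cand={0,2,3} pick 2 [2->2 ok]
  10: obs=y cand={1,4} pick 1 [2->1 ok]
  11: obs=x cand={0,2,3} pick 2 [1->2 ok]
  12: obs=x cand={0,2,3} pick 0 [2->0 ok]
  13: obs=y cand={1,4} pick 4 [0->4 ok]
  14: obs=x cand={0,2,3} pick 3 [4->3 ok]
  15: obs=x cand={0,2,3} pick 0 [3->0 ok]
  16: obs=y cand={1,4} pick 4 [0->4 ok]
  17: obs=y cand={1,4} pick 1 [4->1 ok]
  18: obs=y cand={1,4} pick 1 [1->1 ok]
  19: obs=y cand={1,4} pick 1 [1->1 ok]
  20: obs=y cand={1,4} pick 1 [1->1 ok]
  21: obs=y cand={1,4} pick 1 [1->1 ok]
  22: obs=x cand={0,2,3} pick 2 [1->2 ok]
  23: obs=x cand={0,2,3} pick 2 [2->2 ok]
  24: obs=x cand={0,2,3} pick 2 [2->2 ok]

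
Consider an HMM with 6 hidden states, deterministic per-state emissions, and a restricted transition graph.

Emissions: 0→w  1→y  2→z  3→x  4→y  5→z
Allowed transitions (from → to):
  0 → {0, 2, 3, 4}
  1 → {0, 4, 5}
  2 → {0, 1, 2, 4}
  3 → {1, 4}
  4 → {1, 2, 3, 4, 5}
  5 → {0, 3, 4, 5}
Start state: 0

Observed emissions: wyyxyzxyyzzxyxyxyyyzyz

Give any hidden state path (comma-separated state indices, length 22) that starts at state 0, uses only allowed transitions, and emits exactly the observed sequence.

  pos 0: w in {0}, choose 0; start
  pos 1: y in {1,4}, choose 4; 0->4 ok
  pos 2: y in {1,4}, choose 4; 4->4 ok
  pos 3: x in {3}, choose 3; 4->3 ok
  pos 4: y in {1,4}, choose 1; 3->1 ok
  pos 5: z in {2,5}, choose 5; 1->5 ok
  pos 6: x in {3}, choose 3; 5->3 ok
  pos 7: y in {1,4}, choose 1; 3->1 ok
  pos 8: y in {1,4}, choose 4; 1->4 ok
  pos 9: z in {2,5}, choose 5; 4->5 ok
  pos 10: z in {2,5}, choose 5; 5->5 ok
  pos 11: x in {3}, choose 3; 5->3 ok
  pos 12: y in {1,4}, choose 4; 3->4 ok
  pos 13: x in {3}, choose 3; 4->3 ok
  pos 14: y in {1,4}, choose 4; 3->4 ok
  pos 15: x in {3}, choose 3; 4->3 ok
  pos 16: y in {1,4}, choose 1; 3->1 ok
  pos 17: y in {1,4}, choose 4; 1->4 ok
  pos 18: y in {1,4}, choose 4; 4->4 ok
  pos 19: z in {2,5}, choose 5; 4->5 ok
  pos 20: y in {1,4}, choose 4; 5->4 ok
  pos 21: z in {2,5}, choose 5; 4->5 ok

0,4,4,3,1,5,3,1,4,5,5,3,4,3,4,3,1,4,4,5,4,5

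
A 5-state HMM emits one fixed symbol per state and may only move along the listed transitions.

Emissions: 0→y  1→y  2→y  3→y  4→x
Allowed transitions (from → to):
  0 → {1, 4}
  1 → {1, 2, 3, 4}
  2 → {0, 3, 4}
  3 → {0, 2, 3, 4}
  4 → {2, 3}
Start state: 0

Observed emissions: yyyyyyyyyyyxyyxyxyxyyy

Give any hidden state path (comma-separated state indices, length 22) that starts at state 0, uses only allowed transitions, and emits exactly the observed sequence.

  t0 'y' -> {0,1,2,3}, take 0 (start)
  t1 'y' -> {0,1,2,3}, take 1 (0->1 ok)
  t2 'y' -> {0,1,2,3}, take 2 (1->2 ok)
  t3 'y' -> {0,1,2,3}, take 3 (2->3 ok)
  t4 'y' -> {0,1,2,3}, take 3 (3->3 ok)
  t5 'y' -> {0,1,2,3}, take 3 (3->3 ok)
  t6 'y' -> {0,1,2,3}, take 3 (3->3 ok)
  t7 'y' -> {0,1,2,3}, take 0 (3->0 ok)
  t8 'y' -> {0,1,2,3}, take 1 (0->1 ok)
  t9 'y' -> {0,1,2,3}, take 2 (1->2 ok)
  t10 'y' -> {0,1,2,3}, take 3 (2->3 ok)
  t11 'x' -> {4}, take 4 (3->4 ok)
  t12 'y' -> {0,1,2,3}, take 3 (4->3 ok)
  t13 'y' -> {0,1,2,3}, take 0 (3->0 ok)
  t14 'x' -> {4}, take 4 (0->4 ok)
  t15 'y' -> {0,1,2,3}, take 3 (4->3 ok)
  t16 'x' -> {4}, take 4 (3->4 ok)
  t17 'y' -> {0,1,2,3}, take 2 (4->2 ok)
  t18 'x' -> {4}, take 4 (2->4 ok)
  t19 'y' -> {0,1,2,3}, take 3 (4->3 ok)
  t20 'y' -> {0,1,2,3}, take 0 (3->0 ok)
  t21 'y' -> {0,1,2,3}, take 1 (0->1 ok)

0,1,2,3,3,3,3,0,1,2,3,4,3,0,4,3,4,2,4,3,0,1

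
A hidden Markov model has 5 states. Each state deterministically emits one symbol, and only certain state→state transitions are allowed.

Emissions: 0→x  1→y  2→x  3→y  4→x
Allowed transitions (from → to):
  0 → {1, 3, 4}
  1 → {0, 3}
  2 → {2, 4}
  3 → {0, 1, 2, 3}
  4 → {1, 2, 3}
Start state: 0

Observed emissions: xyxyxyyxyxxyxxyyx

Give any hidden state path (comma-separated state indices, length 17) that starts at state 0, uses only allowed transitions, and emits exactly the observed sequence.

  [0] x  {0,2,4}  => 0  start
  [1] y  {1,3}  => 1  0->1 ok
  [2] x  {0,2,4}  => 0  1->0 ok
  [3] y  {1,3}  => 1  0->1 ok
  [4] x  {0,2,4}  => 0  1->0 ok
  [5] y  {1,3}  => 3  0->3 ok
  [6] y  {1,3}  => 3  3->3 ok
  [7] x  {0,2,4}  => 0  3->0 ok
  [8] y  {1,3}  => 1  0->1 ok
  [9] x  {0,2,4}  => 0  1->0 ok
  [10] x  {0,2,4}  => 4  0->4 ok
  [11] y  {1,3}  => 3  4->3 ok
  [12] x  {0,2,4}  => 2  3->2 ok
  [13] x  {0,2,4}  => 4  2->4 ok
  [14] y  {1,3}  => 3  4->3 ok
  [15] y  {1,3}  => 3  3->3 ok
  [16] x  {0,2,4}  => 0  3->0 ok

0,1,0,1,0,3,3,0,1,0,4,3,2,4,3,3,0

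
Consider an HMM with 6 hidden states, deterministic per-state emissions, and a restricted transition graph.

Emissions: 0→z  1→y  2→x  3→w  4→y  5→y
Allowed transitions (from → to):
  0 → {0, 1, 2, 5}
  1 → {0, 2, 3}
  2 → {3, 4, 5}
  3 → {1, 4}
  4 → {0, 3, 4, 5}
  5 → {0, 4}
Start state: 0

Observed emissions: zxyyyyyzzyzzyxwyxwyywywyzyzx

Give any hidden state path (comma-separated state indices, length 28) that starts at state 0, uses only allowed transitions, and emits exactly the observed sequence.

  [0] z  {0}  => 0  start
  [1] x  {2}  => 2  0->2 ok
  [2] y  {1,4,5}  => 5  2->5 ok
  [3] y  {1,4,5}  => 4  5->4 ok
  [4] y  {1,4,5}  => 5  4->5 ok
  [5] y  {1,4,5}  => 4  5->4 ok
  [6] y  {1,4,5}  => 5  4->5 ok
  [7] z  {0}  => 0  5->0 ok
  [8] z  {0}  => 0  0->0 ok
  [9] y  {1,4,5}  => 5  0->5 ok
  [10] z  {0}  => 0  5->0 ok
  [11] z  {0}  => 0  0->0 ok
  [12] y  {1,4,5}  => 1  0->1 ok
  [13] x  {2}  => 2  1->2 ok
  [14] w  {3}  => 3  2->3 ok
  [15] y  {1,4,5}  => 1  3->1 ok
  [16] x  {2}  => 2  1->2 ok
  [17] w  {3}  => 3  2->3 ok
  [18] y  {1,4,5}  => 4  3->4 ok
  [19] y  {1,4,5}  => 4  4->4 ok
  [20] w  {3}  => 3  4->3 ok
  [21] y  {1,4,5}  => 4  3->4 ok
  [22] w  {3}  => 3  4->3 ok
  [23] y  {1,4,5}  => 1  3->1 ok
  [24] z  {0}  => 0  1->0 ok
  [25] y  {1,4,5}  => 5  0->5 ok
  [26] z  {0}  => 0  5->0 ok
  [27] x  {2}  => 2  0->2 ok

0,2,5,4,5,4,5,0,0,5,0,0,1,2,3,1,2,3,4,4,3,4,3,1,0,5,0,2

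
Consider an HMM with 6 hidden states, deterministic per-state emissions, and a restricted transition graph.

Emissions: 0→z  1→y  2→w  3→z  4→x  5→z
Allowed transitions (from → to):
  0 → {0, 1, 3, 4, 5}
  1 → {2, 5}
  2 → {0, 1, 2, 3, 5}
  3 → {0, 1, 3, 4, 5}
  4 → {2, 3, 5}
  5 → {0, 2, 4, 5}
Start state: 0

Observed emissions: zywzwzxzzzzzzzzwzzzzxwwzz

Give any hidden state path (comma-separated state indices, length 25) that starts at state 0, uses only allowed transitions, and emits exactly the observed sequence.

  0: obs=z cand={0,3,5} pick 0 [start]
  1: obs=y cand={1} pick 1 [0->1 ok]
  2: obs=w cand={2} pick 2 [1->2 ok]
  3: obs=z cand={0,3,5} pick 5 [2->5 ok]
  4: obs=w cand={2} pick 2 [5->2 ok]
  5: obs=z cand={0,3,5} pick 0 [2->0 ok]
  6: obs=x cand={4} pick 4 [0->4 ok]
  7: obs=z cand={0,3,5} pick 3 [4->3 ok]
  8: obs=z cand={0,3,5} pick 5 [3->5 ok]
  9: obs=z cand={0,3,5} pick 5 [5->5 ok]
  10: obs=z cand={0,3,5} pick 0 [5->0 ok]
  11: obs=z cand={0,3,5} pick 5 [0->5 ok]
  12: obs=z cand={0,3,5} pick 0 [5->0 ok]
  13: obs=z cand={0,3,5} pick 5 [0->5 ok]
  14: obs=z cand={0,3,5} pick 5 [5->5 ok]
  15: obs=w cand={2} pick 2 [5->2 ok]
  16: obs=z cand={0,3,5} pick 5 [2->5 ok]
  17: obs=z cand={0,3,5} pick 5 [5->5 ok]
  18: obs=z cand={0,3,5} pick 0 [5->0 ok]
  19: obs=z cand={0,3,5} pick 5 [0->5 ok]
  20: obs=x cand={4} pick 4 [5->4 ok]
  21: obs=w cand={2} pick 2 [4->2 ok]
  22: obs=w cand={2} pick 2 [2->2 ok]
  23: obs=z cand={0,3,5} pick 0 [2->0 ok]
  24: obs=z cand={0,3,5} pick 3 [0->3 ok]

0,1,2,5,2,0,4,3,5,5,0,5,0,5,5,2,5,5,0,5,4,2,2,0,3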